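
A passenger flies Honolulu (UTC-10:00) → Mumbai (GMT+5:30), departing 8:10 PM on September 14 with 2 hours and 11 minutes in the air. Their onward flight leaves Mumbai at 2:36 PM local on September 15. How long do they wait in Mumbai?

45 minutes

Convert departure to UTC: 8:10 PM + 10:00 = 6:10 AM UTC on Sep 15.
Add 2 hours 11 minutes flight time → 8:21 AM UTC.
Mumbai is UTC+5:30, so local arrival = 8:21 AM + 5:30 = 1:51 PM on Sep 15.
Layover = 2:36 PM − 1:51 PM = 45 minutes.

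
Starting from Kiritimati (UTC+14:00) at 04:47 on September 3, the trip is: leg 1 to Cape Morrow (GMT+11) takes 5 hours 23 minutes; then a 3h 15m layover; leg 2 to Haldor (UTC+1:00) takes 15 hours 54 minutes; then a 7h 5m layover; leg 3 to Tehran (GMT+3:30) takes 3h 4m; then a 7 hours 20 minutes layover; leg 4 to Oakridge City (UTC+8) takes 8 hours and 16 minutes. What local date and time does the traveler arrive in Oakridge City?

Convert departure to UTC: 04:47 − 14:00 = 14:47 UTC on Sep 2.
Add 5 hours and 23 minutes leg 1 → 20:10 UTC.
Add 3 hours 15 minutes layover in Cape Morrow → 23:25 UTC.
Add 15 hours 54 minutes leg 2 → 15:19 UTC (Sep 3).
Add 7 hours 5 minutes layover in Haldor → 22:24 UTC.
Add 3 hours 4 minutes leg 3 → 01:28 UTC (Sep 4).
Add 7 hours 20 minutes layover in Tehran → 08:48 UTC.
Add 8 hours 16 minutes leg 4 → 17:04 UTC.
Oakridge City is UTC+8:00, so local arrival = 17:04 + 8:00 = 01:04 on Sep 5.

01:04 on September 5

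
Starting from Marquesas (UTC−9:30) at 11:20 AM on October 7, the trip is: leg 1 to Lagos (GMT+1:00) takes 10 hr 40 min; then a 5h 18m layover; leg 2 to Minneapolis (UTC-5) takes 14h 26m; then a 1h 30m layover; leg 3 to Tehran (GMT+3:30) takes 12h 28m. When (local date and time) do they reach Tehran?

8:42 PM on October 9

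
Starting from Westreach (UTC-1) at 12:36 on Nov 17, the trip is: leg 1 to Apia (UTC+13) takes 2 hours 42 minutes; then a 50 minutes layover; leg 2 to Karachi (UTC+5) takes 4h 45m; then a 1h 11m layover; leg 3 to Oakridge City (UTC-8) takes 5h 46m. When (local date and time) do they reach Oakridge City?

Convert departure to UTC: 12:36 + 1:00 = 13:36 UTC on Nov 17.
Add 2 hours 42 minutes leg 1 → 16:18 UTC.
Add 50 minutes layover in Apia → 17:08 UTC.
Add 4 hours and 45 minutes leg 2 → 21:53 UTC.
Add 1 hour and 11 minutes layover in Karachi → 23:04 UTC.
Add 5 hours 46 minutes leg 3 → 04:50 UTC (Nov 18).
Oakridge City is UTC−8:00, so local arrival = 04:50 − 8:00 = 20:50 on Nov 17.

20:50 on November 17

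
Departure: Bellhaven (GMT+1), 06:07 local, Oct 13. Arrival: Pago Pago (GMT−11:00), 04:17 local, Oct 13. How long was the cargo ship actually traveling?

10 hours 10 minutes

Pago Pago is 12:00 behind Bellhaven.
Clock-face elapsed time (ignoring zones) is −1 hour 50 minutes.
Actual elapsed = −1 hour 50 minutes + 12:00 = 10 hours 10 minutes.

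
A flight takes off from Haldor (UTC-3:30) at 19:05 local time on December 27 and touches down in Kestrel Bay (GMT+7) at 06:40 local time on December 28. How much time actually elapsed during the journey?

Departure in UTC: 19:05 + 3:30 = 22:35 on Dec 27.
Arrival in UTC: 06:40 − 7:00 = 23:40 on Dec 27.
Elapsed = 23:40 − 22:35 = 1 hour 5 minutes.

1 hour 5 minutes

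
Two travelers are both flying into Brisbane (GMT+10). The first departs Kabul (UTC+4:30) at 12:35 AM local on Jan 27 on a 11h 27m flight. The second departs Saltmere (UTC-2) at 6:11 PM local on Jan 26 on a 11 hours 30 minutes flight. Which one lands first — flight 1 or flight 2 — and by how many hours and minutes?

Flight 1 in UTC: 12:35 AM − 4:30 = 8:05 PM on Jan 26.
+11 hours and 27 minutes → arrive 7:32 AM UTC on Jan 27.
Flight 2 in UTC: 6:11 PM + 2:00 = 8:11 PM on Jan 26.
+11 hours and 30 minutes → arrive 7:41 AM UTC on Jan 27.
Flight 1 lands earlier by 9 minutes.

the first, by 9 minutes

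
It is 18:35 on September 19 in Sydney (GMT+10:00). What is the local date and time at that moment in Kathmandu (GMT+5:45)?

In UTC: 18:35 − 10:00 = 08:35 on Sep 19.
Kathmandu is UTC+5:45: 08:35 + 5:45 = 14:20 on Sep 19.

14:20 on September 19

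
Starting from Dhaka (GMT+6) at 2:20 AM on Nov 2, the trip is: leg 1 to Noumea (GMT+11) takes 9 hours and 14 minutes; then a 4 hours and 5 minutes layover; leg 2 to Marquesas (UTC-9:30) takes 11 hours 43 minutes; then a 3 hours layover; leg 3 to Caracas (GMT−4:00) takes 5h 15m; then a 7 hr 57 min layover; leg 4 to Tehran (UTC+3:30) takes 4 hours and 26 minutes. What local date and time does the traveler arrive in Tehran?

Convert departure to UTC: 2:20 AM − 6:00 = 8:20 PM UTC on Nov 1.
Add 9 hours 14 minutes leg 1 → 5:34 AM UTC (Nov 2).
Add 4 hours and 5 minutes layover in Noumea → 9:39 AM UTC.
Add 11 hours and 43 minutes leg 2 → 9:22 PM UTC.
Add 3 hours layover in Marquesas → 12:22 AM UTC (Nov 3).
Add 5 hours 15 minutes leg 3 → 5:37 AM UTC.
Add 7 hours 57 minutes layover in Caracas → 1:34 PM UTC.
Add 4 hours 26 minutes leg 4 → 6:00 PM UTC.
Tehran is UTC+3:30, so local arrival = 6:00 PM + 3:30 = 9:30 PM on Nov 3.

9:30 PM on Nov 3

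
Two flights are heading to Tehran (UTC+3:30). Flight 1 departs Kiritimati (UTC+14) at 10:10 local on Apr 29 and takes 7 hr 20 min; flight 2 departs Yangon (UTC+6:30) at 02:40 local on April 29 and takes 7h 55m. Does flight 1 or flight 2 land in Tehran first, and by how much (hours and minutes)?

Flight 1 in UTC: 10:10 − 14:00 = 20:10 on Apr 28.
+7 hours 20 minutes → arrive 03:30 UTC on Apr 29.
Flight 2 in UTC: 02:40 − 6:30 = 20:10 on Apr 28.
+7 hours 55 minutes → arrive 04:05 UTC on Apr 29.
Flight 1 lands earlier by 35 minutes.

the first, by 35 minutes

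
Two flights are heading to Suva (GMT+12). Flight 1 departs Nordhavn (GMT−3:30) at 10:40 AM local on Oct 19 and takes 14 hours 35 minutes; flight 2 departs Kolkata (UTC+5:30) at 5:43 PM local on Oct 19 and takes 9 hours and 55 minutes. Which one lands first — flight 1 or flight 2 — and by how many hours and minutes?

the second, by 6 hours 37 minutes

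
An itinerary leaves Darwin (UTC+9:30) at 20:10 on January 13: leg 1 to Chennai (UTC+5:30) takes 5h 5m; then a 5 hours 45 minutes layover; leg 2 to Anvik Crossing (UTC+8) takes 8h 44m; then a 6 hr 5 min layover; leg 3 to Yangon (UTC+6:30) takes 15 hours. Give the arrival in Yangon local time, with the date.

Convert departure to UTC: 20:10 − 9:30 = 10:40 UTC on Jan 13.
Add 5 hours and 5 minutes leg 1 → 15:45 UTC.
Add 5 hours 45 minutes layover in Chennai → 21:30 UTC.
Add 8 hours 44 minutes leg 2 → 06:14 UTC (Jan 14).
Add 6 hours and 5 minutes layover in Anvik Crossing → 12:19 UTC.
Add 15 hours leg 3 → 03:19 UTC (Jan 15).
Yangon is UTC+6:30, so local arrival = 03:19 + 6:30 = 09:49 on Jan 15.

09:49 on January 15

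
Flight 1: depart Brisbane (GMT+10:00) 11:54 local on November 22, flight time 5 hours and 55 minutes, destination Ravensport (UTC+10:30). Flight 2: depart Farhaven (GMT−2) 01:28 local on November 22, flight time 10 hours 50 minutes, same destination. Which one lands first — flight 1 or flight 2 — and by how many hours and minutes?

Flight 1 in UTC: 11:54 − 10:00 = 01:54 on Nov 22.
+5 hours 55 minutes → arrive 07:49 UTC on Nov 22.
Flight 2 in UTC: 01:28 + 2:00 = 03:28 on Nov 22.
+10 hours 50 minutes → arrive 14:18 UTC on Nov 22.
Flight 1 lands earlier by 6 hours 29 minutes.

the first, by 6 hours 29 minutes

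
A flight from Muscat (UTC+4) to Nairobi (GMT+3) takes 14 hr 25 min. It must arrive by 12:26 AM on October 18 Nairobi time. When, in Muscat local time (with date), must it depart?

11:01 AM on October 17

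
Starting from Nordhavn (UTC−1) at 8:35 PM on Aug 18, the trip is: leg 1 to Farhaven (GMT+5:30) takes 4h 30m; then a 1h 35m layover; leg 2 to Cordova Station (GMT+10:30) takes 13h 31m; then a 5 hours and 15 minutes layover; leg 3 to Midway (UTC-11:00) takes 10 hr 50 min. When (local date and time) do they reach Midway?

Convert departure to UTC: 8:35 PM + 1:00 = 9:35 PM UTC on Aug 18.
Add 4 hours 30 minutes leg 1 → 2:05 AM UTC (Aug 19).
Add 1 hour and 35 minutes layover in Farhaven → 3:40 AM UTC.
Add 13 hours 31 minutes leg 2 → 5:11 PM UTC.
Add 5 hours 15 minutes layover in Cordova Station → 10:26 PM UTC.
Add 10 hours and 50 minutes leg 3 → 9:16 AM UTC (Aug 20).
Midway is UTC−11:00, so local arrival = 9:16 AM − 11:00 = 10:16 PM on Aug 19.

10:16 PM on August 19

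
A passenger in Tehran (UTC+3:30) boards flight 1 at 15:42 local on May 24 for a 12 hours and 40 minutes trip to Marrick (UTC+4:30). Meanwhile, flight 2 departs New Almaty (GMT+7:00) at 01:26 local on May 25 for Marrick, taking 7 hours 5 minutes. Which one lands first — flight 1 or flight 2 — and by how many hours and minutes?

the first, by 39 minutes

Flight 1 in UTC: 15:42 − 3:30 = 12:12 on May 24.
+12 hours 40 minutes → arrive 00:52 UTC on May 25.
Flight 2 in UTC: 01:26 − 7:00 = 18:26 on May 24.
+7 hours 5 minutes → arrive 01:31 UTC on May 25.
Flight 1 lands earlier by 39 minutes.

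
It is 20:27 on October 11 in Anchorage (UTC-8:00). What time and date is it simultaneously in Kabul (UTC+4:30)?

08:57 on October 12

Kabul is 12:30 ahead of Anchorage.
Shift by the zone difference: 20:27 + 12:30 = 08:57 on Oct 12 in Kabul.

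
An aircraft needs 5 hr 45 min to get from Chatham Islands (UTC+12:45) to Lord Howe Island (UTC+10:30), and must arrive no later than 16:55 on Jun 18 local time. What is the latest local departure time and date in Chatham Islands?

13:25 on June 18

Target arrival in UTC: 16:55 − 10:30 = 06:25 on Jun 18.
Subtract 5 hours 45 minutes → departure 00:40 UTC on Jun 18.
Chatham Islands is UTC+12:45: 00:40 + 12:45 = 13:25 on Jun 18.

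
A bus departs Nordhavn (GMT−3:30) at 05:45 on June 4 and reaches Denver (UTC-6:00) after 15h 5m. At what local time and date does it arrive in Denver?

Denver is 2:30 behind Nordhavn.
After 15 hours and 5 minutes it is 20:50 in Nordhavn.
Shift by the zone difference: 20:50 − 2:30 = 18:20 on Jun 4 in Denver.

18:20 on June 4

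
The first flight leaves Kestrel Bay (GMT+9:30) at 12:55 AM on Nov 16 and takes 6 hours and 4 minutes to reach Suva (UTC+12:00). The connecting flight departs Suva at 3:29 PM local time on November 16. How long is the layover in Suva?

Convert departure to UTC: 12:55 AM − 9:30 = 3:25 PM UTC on Nov 15.
Add 6 hours and 4 minutes flight time → 9:29 PM UTC.
Suva is UTC+12:00, so local arrival = 9:29 PM + 12:00 = 9:29 AM on Nov 16.
Layover = 3:29 PM − 9:29 AM = 6 hours.

6 hours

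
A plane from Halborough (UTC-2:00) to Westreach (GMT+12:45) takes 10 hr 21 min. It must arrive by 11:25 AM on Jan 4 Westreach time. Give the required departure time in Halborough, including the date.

10:19 AM on January 3

Target arrival in UTC: 11:25 AM − 12:45 = 10:40 PM on Jan 3.
Subtract 10 hours 21 minutes → departure 12:19 PM UTC on Jan 3.
Halborough is UTC−2:00: 12:19 PM − 2:00 = 10:19 AM on Jan 3.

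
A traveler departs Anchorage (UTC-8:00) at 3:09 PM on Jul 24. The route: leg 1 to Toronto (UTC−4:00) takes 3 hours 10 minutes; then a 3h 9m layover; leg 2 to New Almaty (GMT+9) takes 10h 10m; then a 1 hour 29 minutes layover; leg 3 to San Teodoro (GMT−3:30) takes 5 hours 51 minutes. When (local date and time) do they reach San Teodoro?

7:28 PM on July 25

Convert departure to UTC: 3:09 PM + 8:00 = 11:09 PM UTC on Jul 24.
Add 3 hours and 10 minutes leg 1 → 2:19 AM UTC (Jul 25).
Add 3 hours 9 minutes layover in Toronto → 5:28 AM UTC.
Add 10 hours 10 minutes leg 2 → 3:38 PM UTC.
Add 1 hour and 29 minutes layover in New Almaty → 5:07 PM UTC.
Add 5 hours 51 minutes leg 3 → 10:58 PM UTC.
San Teodoro is UTC−3:30, so local arrival = 10:58 PM − 3:30 = 7:28 PM on Jul 25.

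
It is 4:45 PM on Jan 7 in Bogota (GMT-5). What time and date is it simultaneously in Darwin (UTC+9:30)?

In UTC: 4:45 PM + 5:00 = 9:45 PM on Jan 7.
Darwin is UTC+9:30: 9:45 PM + 9:30 = 7:15 AM on Jan 8.

7:15 AM on January 8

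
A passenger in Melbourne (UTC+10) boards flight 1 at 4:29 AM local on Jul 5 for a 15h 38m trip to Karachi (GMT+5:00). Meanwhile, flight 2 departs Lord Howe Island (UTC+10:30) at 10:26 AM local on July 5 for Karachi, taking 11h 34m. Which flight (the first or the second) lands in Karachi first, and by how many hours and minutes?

the first, by 1 hour 23 minutes

Flight 1 in UTC: 4:29 AM − 10:00 = 6:29 PM on Jul 4.
+15 hours and 38 minutes → arrive 10:07 AM UTC on Jul 5.
Flight 2 in UTC: 10:26 AM − 10:30 = 11:56 PM on Jul 4.
+11 hours 34 minutes → arrive 11:30 AM UTC on Jul 5.
Flight 1 lands earlier by 1 hour 23 minutes.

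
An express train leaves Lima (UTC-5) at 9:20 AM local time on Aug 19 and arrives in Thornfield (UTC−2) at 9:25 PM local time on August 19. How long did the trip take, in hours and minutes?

Thornfield is 3:00 ahead of Lima.
Clock-face elapsed time (ignoring zones) is 12 hours 5 minutes.
Actual elapsed = 12 hours 5 minutes − 3:00 = 9 hours 5 minutes.

9 hours 5 minutes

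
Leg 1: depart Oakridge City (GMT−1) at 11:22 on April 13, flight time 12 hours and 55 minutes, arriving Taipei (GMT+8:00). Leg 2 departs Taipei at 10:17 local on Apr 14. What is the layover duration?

Convert departure to UTC: 11:22 + 1:00 = 12:22 UTC on Apr 13.
Add 12 hours 55 minutes flight time → 01:17 UTC (Apr 14).
Taipei is UTC+8:00, so local arrival = 01:17 + 8:00 = 09:17 on Apr 14.
Layover = 10:17 − 09:17 = 1 hour.

1 hour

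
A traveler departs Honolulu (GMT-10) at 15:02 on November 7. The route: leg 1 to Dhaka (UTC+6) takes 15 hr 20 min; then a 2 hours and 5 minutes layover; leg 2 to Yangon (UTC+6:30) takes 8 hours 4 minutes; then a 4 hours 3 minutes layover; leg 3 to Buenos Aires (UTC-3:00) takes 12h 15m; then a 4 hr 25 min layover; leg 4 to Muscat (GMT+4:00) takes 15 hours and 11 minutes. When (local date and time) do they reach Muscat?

Convert departure to UTC: 15:02 + 10:00 = 01:02 UTC on Nov 8.
Add 15 hours 20 minutes leg 1 → 16:22 UTC.
Add 2 hours and 5 minutes layover in Dhaka → 18:27 UTC.
Add 8 hours and 4 minutes leg 2 → 02:31 UTC (Nov 9).
Add 4 hours 3 minutes layover in Yangon → 06:34 UTC.
Add 12 hours and 15 minutes leg 3 → 18:49 UTC.
Add 4 hours and 25 minutes layover in Buenos Aires → 23:14 UTC.
Add 15 hours and 11 minutes leg 4 → 14:25 UTC (Nov 10).
Muscat is UTC+4:00, so local arrival = 14:25 + 4:00 = 18:25 on Nov 10.

18:25 on November 10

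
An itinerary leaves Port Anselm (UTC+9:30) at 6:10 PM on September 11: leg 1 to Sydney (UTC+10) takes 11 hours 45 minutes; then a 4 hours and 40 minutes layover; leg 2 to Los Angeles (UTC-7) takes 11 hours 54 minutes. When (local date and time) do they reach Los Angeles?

Convert departure to UTC: 6:10 PM − 9:30 = 8:40 AM UTC on Sep 11.
Add 11 hours and 45 minutes leg 1 → 8:25 PM UTC.
Add 4 hours and 40 minutes layover in Sydney → 1:05 AM UTC (Sep 12).
Add 11 hours and 54 minutes leg 2 → 12:59 PM UTC.
Los Angeles is UTC−7:00, so local arrival = 12:59 PM − 7:00 = 5:59 AM on Sep 12.

5:59 AM on September 12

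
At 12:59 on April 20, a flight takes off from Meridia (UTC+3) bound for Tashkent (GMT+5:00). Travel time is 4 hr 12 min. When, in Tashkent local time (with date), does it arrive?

Convert departure to UTC: 12:59 − 3:00 = 09:59 UTC on Apr 20.
Add 4 hours and 12 minutes travel time → 14:11 UTC.
Tashkent is UTC+5:00, so local arrival = 14:11 + 5:00 = 19:11 on Apr 20.

19:11 on Apr 20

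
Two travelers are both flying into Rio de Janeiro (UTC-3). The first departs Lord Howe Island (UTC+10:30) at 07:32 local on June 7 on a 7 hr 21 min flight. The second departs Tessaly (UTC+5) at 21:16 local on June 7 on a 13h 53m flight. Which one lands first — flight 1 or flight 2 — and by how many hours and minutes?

the first, by 25 hours 46 minutes

Flight 1 in UTC: 07:32 − 10:30 = 21:02 on Jun 6.
+7 hours and 21 minutes → arrive 04:23 UTC on Jun 7.
Flight 2 in UTC: 21:16 − 5:00 = 16:16 on Jun 7.
+13 hours 53 minutes → arrive 06:09 UTC on Jun 8.
Flight 1 lands earlier by 25 hours 46 minutes.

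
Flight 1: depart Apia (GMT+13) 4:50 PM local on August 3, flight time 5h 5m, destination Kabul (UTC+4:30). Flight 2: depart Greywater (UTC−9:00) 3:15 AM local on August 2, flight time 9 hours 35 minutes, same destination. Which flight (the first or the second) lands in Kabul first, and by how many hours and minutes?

Flight 1 in UTC: 4:50 PM − 13:00 = 3:50 AM on Aug 3.
+5 hours and 5 minutes → arrive 8:55 AM UTC on Aug 3.
Flight 2 in UTC: 3:15 AM + 9:00 = 12:15 PM on Aug 2.
+9 hours and 35 minutes → arrive 9:50 PM UTC on Aug 2.
Flight 2 lands earlier by 11 hours 5 minutes.

the second, by 11 hours 5 minutes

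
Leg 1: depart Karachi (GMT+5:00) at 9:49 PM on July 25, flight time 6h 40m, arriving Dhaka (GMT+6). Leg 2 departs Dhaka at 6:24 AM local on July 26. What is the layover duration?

55 minutes

Convert departure to UTC: 9:49 PM − 5:00 = 4:49 PM UTC on Jul 25.
Add 6 hours 40 minutes flight time → 11:29 PM UTC.
Dhaka is UTC+6:00, so local arrival = 11:29 PM + 6:00 = 5:29 AM on Jul 26.
Layover = 6:24 AM − 5:29 AM = 55 minutes.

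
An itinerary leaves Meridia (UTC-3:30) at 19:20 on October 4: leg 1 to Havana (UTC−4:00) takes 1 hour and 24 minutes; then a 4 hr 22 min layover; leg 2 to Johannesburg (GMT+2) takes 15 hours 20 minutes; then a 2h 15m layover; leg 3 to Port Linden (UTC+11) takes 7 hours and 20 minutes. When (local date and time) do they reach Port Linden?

16:31 on October 6

Convert departure to UTC: 19:20 + 3:30 = 22:50 UTC on Oct 4.
Add 1 hour and 24 minutes leg 1 → 00:14 UTC (Oct 5).
Add 4 hours 22 minutes layover in Havana → 04:36 UTC.
Add 15 hours 20 minutes leg 2 → 19:56 UTC.
Add 2 hours and 15 minutes layover in Johannesburg → 22:11 UTC.
Add 7 hours 20 minutes leg 3 → 05:31 UTC (Oct 6).
Port Linden is UTC+11:00, so local arrival = 05:31 + 11:00 = 16:31 on Oct 6.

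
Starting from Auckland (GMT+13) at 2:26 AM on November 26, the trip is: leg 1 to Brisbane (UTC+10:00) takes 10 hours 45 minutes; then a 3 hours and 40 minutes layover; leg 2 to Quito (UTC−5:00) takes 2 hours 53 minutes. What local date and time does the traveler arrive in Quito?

Convert departure to UTC: 2:26 AM − 13:00 = 1:26 PM UTC on Nov 25.
Add 10 hours and 45 minutes leg 1 → 12:11 AM UTC (Nov 26).
Add 3 hours 40 minutes layover in Brisbane → 3:51 AM UTC.
Add 2 hours and 53 minutes leg 2 → 6:44 AM UTC.
Quito is UTC−5:00, so local arrival = 6:44 AM − 5:00 = 1:44 AM on Nov 26.

1:44 AM on Nov 26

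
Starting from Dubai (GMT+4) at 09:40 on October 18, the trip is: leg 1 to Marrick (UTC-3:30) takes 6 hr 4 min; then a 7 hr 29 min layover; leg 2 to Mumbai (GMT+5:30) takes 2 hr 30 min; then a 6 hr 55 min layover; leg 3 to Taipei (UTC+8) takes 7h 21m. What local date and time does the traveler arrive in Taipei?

19:59 on October 19

Convert departure to UTC: 09:40 − 4:00 = 05:40 UTC on Oct 18.
Add 6 hours and 4 minutes leg 1 → 11:44 UTC.
Add 7 hours 29 minutes layover in Marrick → 19:13 UTC.
Add 2 hours and 30 minutes leg 2 → 21:43 UTC.
Add 6 hours 55 minutes layover in Mumbai → 04:38 UTC (Oct 19).
Add 7 hours and 21 minutes leg 3 → 11:59 UTC.
Taipei is UTC+8:00, so local arrival = 11:59 + 8:00 = 19:59 on Oct 19.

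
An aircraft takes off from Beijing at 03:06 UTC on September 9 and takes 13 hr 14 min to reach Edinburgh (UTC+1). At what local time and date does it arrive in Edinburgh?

17:20 on September 9

Departure is given in UTC: 03:06 on Sep 9.
Add 13 hours and 14 minutes → 16:20 UTC.
Edinburgh is UTC+1:00: 16:20 + 1:00 = 17:20 on Sep 9.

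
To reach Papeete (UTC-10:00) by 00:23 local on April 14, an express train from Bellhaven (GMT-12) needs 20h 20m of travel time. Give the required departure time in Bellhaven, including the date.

Target arrival in UTC: 00:23 + 10:00 = 10:23 on Apr 14.
Subtract 20 hours 20 minutes → departure 14:03 UTC on Apr 13.
Bellhaven is UTC−12:00: 14:03 − 12:00 = 02:03 on Apr 13.

02:03 on April 13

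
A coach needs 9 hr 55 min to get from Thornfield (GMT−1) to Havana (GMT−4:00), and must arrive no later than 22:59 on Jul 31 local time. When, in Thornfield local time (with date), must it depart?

16:04 on July 31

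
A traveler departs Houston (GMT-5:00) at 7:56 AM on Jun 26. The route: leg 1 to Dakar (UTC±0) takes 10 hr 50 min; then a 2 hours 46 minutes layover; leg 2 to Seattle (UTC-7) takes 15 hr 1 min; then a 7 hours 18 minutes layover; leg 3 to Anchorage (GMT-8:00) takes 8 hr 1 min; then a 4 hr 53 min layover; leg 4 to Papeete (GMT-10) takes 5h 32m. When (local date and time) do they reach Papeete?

Convert departure to UTC: 7:56 AM + 5:00 = 12:56 PM UTC on Jun 26.
Add 10 hours 50 minutes leg 1 → 11:46 PM UTC.
Add 2 hours 46 minutes layover in Dakar → 2:32 AM UTC (Jun 27).
Add 15 hours 1 minute leg 2 → 5:33 PM UTC.
Add 7 hours 18 minutes layover in Seattle → 12:51 AM UTC (Jun 28).
Add 8 hours 1 minute leg 3 → 8:52 AM UTC.
Add 4 hours 53 minutes layover in Anchorage → 1:45 PM UTC.
Add 5 hours and 32 minutes leg 4 → 7:17 PM UTC.
Papeete is UTC−10:00, so local arrival = 7:17 PM − 10:00 = 9:17 AM on Jun 28.

9:17 AM on June 28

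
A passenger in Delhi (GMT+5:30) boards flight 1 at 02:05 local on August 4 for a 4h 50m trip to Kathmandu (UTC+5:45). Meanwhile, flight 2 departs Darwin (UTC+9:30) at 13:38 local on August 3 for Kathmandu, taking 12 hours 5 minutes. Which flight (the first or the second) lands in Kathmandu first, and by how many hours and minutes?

the second, by 9 hours 12 minutes

Flight 1 in UTC: 02:05 − 5:30 = 20:35 on Aug 3.
+4 hours and 50 minutes → arrive 01:25 UTC on Aug 4.
Flight 2 in UTC: 13:38 − 9:30 = 04:08 on Aug 3.
+12 hours 5 minutes → arrive 16:13 UTC on Aug 3.
Flight 2 lands earlier by 9 hours 12 minutes.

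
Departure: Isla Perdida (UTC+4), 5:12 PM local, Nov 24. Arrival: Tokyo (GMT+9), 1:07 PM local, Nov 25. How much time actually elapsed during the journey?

Departure in UTC: 5:12 PM − 4:00 = 1:12 PM on Nov 24.
Arrival in UTC: 1:07 PM − 9:00 = 4:07 AM on Nov 25.
Elapsed = 4:07 AM − 1:12 PM (+1 day) = 14 hours 55 minutes.

14 hours 55 minutes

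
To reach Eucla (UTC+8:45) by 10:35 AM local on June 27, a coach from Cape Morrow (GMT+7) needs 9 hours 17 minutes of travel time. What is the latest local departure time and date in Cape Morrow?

11:33 PM on June 26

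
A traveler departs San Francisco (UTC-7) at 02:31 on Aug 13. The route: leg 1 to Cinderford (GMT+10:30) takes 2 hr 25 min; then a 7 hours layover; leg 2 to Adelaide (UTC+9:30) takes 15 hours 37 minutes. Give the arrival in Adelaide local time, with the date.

20:03 on August 14

Convert departure to UTC: 02:31 + 7:00 = 09:31 UTC on Aug 13.
Add 2 hours 25 minutes leg 1 → 11:56 UTC.
Add 7 hours layover in Cinderford → 18:56 UTC.
Add 15 hours and 37 minutes leg 2 → 10:33 UTC (Aug 14).
Adelaide is UTC+9:30, so local arrival = 10:33 + 9:30 = 20:03 on Aug 14.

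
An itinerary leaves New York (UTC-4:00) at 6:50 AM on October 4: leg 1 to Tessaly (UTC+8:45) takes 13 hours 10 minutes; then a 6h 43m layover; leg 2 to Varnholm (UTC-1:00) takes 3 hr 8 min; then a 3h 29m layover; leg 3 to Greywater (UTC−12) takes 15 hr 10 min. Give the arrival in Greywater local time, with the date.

4:30 PM on October 5

Convert departure to UTC: 6:50 AM + 4:00 = 10:50 AM UTC on Oct 4.
Add 13 hours and 10 minutes leg 1 → 12:00 AM UTC (Oct 5).
Add 6 hours 43 minutes layover in Tessaly → 6:43 AM UTC.
Add 3 hours 8 minutes leg 2 → 9:51 AM UTC.
Add 3 hours 29 minutes layover in Varnholm → 1:20 PM UTC.
Add 15 hours and 10 minutes leg 3 → 4:30 AM UTC (Oct 6).
Greywater is UTC−12:00, so local arrival = 4:30 AM − 12:00 = 4:30 PM on Oct 5.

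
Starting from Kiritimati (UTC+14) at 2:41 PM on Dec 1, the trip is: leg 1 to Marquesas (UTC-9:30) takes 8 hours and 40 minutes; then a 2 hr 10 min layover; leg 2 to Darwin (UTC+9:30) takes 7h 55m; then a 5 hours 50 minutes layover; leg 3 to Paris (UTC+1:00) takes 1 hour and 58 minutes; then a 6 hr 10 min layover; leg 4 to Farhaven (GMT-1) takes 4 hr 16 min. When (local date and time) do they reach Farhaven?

12:40 PM on December 2

Convert departure to UTC: 2:41 PM − 14:00 = 12:41 AM UTC on Dec 1.
Add 8 hours 40 minutes leg 1 → 9:21 AM UTC.
Add 2 hours 10 minutes layover in Marquesas → 11:31 AM UTC.
Add 7 hours 55 minutes leg 2 → 7:26 PM UTC.
Add 5 hours and 50 minutes layover in Darwin → 1:16 AM UTC (Dec 2).
Add 1 hour 58 minutes leg 3 → 3:14 AM UTC.
Add 6 hours 10 minutes layover in Paris → 9:24 AM UTC.
Add 4 hours and 16 minutes leg 4 → 1:40 PM UTC.
Farhaven is UTC−1:00, so local arrival = 1:40 PM − 1:00 = 12:40 PM on Dec 2.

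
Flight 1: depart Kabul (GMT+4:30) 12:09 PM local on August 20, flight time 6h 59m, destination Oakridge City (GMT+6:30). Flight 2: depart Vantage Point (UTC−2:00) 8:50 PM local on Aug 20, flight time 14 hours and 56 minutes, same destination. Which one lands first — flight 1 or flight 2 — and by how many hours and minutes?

the first, by 23 hours 8 minutes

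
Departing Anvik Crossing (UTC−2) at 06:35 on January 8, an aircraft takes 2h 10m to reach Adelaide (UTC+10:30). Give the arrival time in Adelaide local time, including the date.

Adelaide is 12:30 ahead of Anvik Crossing.
After 2 hours and 10 minutes it is 08:45 in Anvik Crossing.
Shift by the zone difference: 08:45 + 12:30 = 21:15 on Jan 8 in Adelaide.

21:15 on January 8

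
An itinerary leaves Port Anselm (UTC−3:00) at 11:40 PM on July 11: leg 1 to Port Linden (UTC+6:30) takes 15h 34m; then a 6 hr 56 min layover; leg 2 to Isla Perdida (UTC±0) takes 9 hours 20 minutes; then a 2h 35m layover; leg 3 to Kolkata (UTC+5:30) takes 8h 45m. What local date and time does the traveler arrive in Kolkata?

3:20 AM on Jul 14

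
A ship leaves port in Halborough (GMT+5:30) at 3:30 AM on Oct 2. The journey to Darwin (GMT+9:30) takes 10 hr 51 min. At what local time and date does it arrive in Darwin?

6:21 PM on October 2

Darwin is 4:00 ahead of Halborough.
After 10 hours 51 minutes it is 2:21 PM in Halborough.
Shift by the zone difference: 2:21 PM + 4:00 = 6:21 PM on Oct 2 in Darwin.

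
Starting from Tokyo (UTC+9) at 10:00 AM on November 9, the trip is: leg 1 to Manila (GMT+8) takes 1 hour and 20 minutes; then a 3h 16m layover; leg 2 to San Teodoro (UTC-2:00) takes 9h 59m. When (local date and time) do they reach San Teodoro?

Convert departure to UTC: 10:00 AM − 9:00 = 1:00 AM UTC on Nov 9.
Add 1 hour and 20 minutes leg 1 → 2:20 AM UTC.
Add 3 hours 16 minutes layover in Manila → 5:36 AM UTC.
Add 9 hours and 59 minutes leg 2 → 3:35 PM UTC.
San Teodoro is UTC−2:00, so local arrival = 3:35 PM − 2:00 = 1:35 PM on Nov 9.

1:35 PM on Nov 9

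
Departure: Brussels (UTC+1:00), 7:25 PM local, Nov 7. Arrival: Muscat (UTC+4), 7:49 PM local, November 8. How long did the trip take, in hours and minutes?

21 hours 24 minutes

Muscat is 3:00 ahead of Brussels.
Clock-face elapsed time (ignoring zones) is 24 hours 24 minutes.
Actual elapsed = 24 hours 24 minutes − 3:00 = 21 hours 24 minutes.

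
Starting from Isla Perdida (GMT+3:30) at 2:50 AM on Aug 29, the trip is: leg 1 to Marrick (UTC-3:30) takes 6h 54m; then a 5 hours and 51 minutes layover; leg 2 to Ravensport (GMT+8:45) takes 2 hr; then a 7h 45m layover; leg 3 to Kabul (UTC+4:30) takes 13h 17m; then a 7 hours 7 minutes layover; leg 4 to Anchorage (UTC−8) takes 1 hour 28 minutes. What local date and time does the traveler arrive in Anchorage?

11:42 AM on August 30

Convert departure to UTC: 2:50 AM − 3:30 = 11:20 PM UTC on Aug 28.
Add 6 hours and 54 minutes leg 1 → 6:14 AM UTC (Aug 29).
Add 5 hours 51 minutes layover in Marrick → 12:05 PM UTC.
Add 2 hours leg 2 → 2:05 PM UTC.
Add 7 hours and 45 minutes layover in Ravensport → 9:50 PM UTC.
Add 13 hours 17 minutes leg 3 → 11:07 AM UTC (Aug 30).
Add 7 hours and 7 minutes layover in Kabul → 6:14 PM UTC.
Add 1 hour and 28 minutes leg 4 → 7:42 PM UTC.
Anchorage is UTC−8:00, so local arrival = 7:42 PM − 8:00 = 11:42 AM on Aug 30.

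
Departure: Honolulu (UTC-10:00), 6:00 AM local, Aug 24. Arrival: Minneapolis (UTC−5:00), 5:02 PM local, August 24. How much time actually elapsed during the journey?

6 hours 2 minutes

Departure in UTC: 6:00 AM + 10:00 = 4:00 PM on Aug 24.
Arrival in UTC: 5:02 PM + 5:00 = 10:02 PM on Aug 24.
Elapsed = 10:02 PM − 4:00 PM = 6 hours 2 minutes.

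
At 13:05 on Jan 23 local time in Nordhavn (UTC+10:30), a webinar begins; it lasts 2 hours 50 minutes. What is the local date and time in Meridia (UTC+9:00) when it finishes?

14:25 on January 23

Convert start to UTC: 13:05 − 10:30 = 02:35 UTC on Jan 23.
Add 2 hours and 50 minutes duration → 05:25 UTC.
Meridia is UTC+9:00, so local end time = 05:25 + 9:00 = 14:25 on Jan 23.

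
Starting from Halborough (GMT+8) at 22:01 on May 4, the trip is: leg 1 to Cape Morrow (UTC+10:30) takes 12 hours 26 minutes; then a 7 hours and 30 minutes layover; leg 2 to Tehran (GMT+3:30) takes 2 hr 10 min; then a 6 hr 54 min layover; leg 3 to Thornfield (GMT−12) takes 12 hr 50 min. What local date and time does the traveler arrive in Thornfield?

19:51 on May 5

Convert departure to UTC: 22:01 − 8:00 = 14:01 UTC on May 4.
Add 12 hours 26 minutes leg 1 → 02:27 UTC (May 5).
Add 7 hours and 30 minutes layover in Cape Morrow → 09:57 UTC.
Add 2 hours and 10 minutes leg 2 → 12:07 UTC.
Add 6 hours 54 minutes layover in Tehran → 19:01 UTC.
Add 12 hours and 50 minutes leg 3 → 07:51 UTC (May 6).
Thornfield is UTC−12:00, so local arrival = 07:51 − 12:00 = 19:51 on May 5.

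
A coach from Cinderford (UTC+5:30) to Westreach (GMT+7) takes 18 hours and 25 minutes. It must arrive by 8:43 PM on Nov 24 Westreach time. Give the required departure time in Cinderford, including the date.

Target arrival in UTC: 8:43 PM − 7:00 = 1:43 PM on Nov 24.
Subtract 18 hours 25 minutes → departure 7:18 PM UTC on Nov 23.
Cinderford is UTC+5:30: 7:18 PM + 5:30 = 12:48 AM on Nov 24.

12:48 AM on November 24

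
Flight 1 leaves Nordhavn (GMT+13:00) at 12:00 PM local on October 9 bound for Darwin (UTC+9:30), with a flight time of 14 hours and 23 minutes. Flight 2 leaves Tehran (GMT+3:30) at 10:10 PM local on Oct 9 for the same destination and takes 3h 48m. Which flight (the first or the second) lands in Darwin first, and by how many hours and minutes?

the first, by 9 hours 5 minutes

Flight 1 in UTC: 12:00 PM − 13:00 = 11:00 PM on Oct 8.
+14 hours 23 minutes → arrive 1:23 PM UTC on Oct 9.
Flight 2 in UTC: 10:10 PM − 3:30 = 6:40 PM on Oct 9.
+3 hours 48 minutes → arrive 10:28 PM UTC on Oct 9.
Flight 1 lands earlier by 9 hours 5 minutes.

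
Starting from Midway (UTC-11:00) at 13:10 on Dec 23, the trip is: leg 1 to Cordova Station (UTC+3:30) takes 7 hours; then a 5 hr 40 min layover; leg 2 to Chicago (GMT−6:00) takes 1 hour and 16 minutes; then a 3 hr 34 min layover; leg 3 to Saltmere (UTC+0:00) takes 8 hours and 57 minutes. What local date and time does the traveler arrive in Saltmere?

02:37 on December 25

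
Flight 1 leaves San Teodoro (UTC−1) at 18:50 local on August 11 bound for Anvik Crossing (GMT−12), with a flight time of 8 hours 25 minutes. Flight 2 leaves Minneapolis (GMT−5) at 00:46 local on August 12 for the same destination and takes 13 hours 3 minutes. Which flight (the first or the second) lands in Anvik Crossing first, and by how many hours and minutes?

Flight 1 in UTC: 18:50 + 1:00 = 19:50 on Aug 11.
+8 hours 25 minutes → arrive 04:15 UTC on Aug 12.
Flight 2 in UTC: 00:46 + 5:00 = 05:46 on Aug 12.
+13 hours and 3 minutes → arrive 18:49 UTC on Aug 12.
Flight 1 lands earlier by 14 hours 34 minutes.

the first, by 14 hours 34 minutes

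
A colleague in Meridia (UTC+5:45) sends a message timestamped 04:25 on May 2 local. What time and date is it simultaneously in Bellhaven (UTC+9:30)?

In UTC: 04:25 − 5:45 = 22:40 on May 1.
Bellhaven is UTC+9:30: 22:40 + 9:30 = 08:10 on May 2.

08:10 on May 2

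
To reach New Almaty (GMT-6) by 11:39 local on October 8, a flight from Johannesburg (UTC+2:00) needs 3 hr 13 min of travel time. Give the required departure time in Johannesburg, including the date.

16:26 on October 8

Target arrival in UTC: 11:39 + 6:00 = 17:39 on Oct 8.
Subtract 3 hours 13 minutes → departure 14:26 UTC on Oct 8.
Johannesburg is UTC+2:00: 14:26 + 2:00 = 16:26 on Oct 8.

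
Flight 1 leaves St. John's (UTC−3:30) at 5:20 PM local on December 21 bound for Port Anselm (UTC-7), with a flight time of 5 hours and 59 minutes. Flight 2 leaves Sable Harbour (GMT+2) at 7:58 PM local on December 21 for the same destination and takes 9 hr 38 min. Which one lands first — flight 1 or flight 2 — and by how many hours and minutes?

the first, by 47 minutes

Flight 1 in UTC: 5:20 PM + 3:30 = 8:50 PM on Dec 21.
+5 hours 59 minutes → arrive 2:49 AM UTC on Dec 22.
Flight 2 in UTC: 7:58 PM − 2:00 = 5:58 PM on Dec 21.
+9 hours 38 minutes → arrive 3:36 AM UTC on Dec 22.
Flight 1 lands earlier by 47 minutes.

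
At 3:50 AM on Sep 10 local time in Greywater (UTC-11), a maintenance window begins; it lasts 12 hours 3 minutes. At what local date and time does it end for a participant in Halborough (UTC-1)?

1:53 AM on September 11

Convert start to UTC: 3:50 AM + 11:00 = 2:50 PM UTC on Sep 10.
Add 12 hours 3 minutes duration → 2:53 AM UTC (Sep 11).
Halborough is UTC−1:00, so local end time = 2:53 AM − 1:00 = 1:53 AM on Sep 11.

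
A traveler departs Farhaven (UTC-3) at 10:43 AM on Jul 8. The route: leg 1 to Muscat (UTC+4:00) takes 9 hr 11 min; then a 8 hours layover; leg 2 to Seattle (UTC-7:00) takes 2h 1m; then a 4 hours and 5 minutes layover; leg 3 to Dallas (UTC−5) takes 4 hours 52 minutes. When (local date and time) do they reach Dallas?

12:52 PM on July 9

Convert departure to UTC: 10:43 AM + 3:00 = 1:43 PM UTC on Jul 8.
Add 9 hours and 11 minutes leg 1 → 10:54 PM UTC.
Add 8 hours layover in Muscat → 6:54 AM UTC (Jul 9).
Add 2 hours and 1 minute leg 2 → 8:55 AM UTC.
Add 4 hours and 5 minutes layover in Seattle → 1:00 PM UTC.
Add 4 hours and 52 minutes leg 3 → 5:52 PM UTC.
Dallas is UTC−5:00, so local arrival = 5:52 PM − 5:00 = 12:52 PM on Jul 9.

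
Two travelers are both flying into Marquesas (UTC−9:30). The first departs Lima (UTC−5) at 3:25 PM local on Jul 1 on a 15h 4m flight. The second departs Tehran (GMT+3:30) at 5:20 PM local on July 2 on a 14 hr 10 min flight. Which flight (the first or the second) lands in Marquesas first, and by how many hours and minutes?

Flight 1 in UTC: 3:25 PM + 5:00 = 8:25 PM on Jul 1.
+15 hours and 4 minutes → arrive 11:29 AM UTC on Jul 2.
Flight 2 in UTC: 5:20 PM − 3:30 = 1:50 PM on Jul 2.
+14 hours 10 minutes → arrive 4:00 AM UTC on Jul 3.
Flight 1 lands earlier by 16 hours 31 minutes.

the first, by 16 hours 31 minutes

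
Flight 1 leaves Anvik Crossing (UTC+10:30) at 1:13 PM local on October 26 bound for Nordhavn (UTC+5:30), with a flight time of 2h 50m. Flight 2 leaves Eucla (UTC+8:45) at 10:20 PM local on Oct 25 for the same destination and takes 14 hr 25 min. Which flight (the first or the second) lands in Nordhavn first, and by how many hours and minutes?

Flight 1 in UTC: 1:13 PM − 10:30 = 2:43 AM on Oct 26.
+2 hours and 50 minutes → arrive 5:33 AM UTC on Oct 26.
Flight 2 in UTC: 10:20 PM − 8:45 = 1:35 PM on Oct 25.
+14 hours and 25 minutes → arrive 4:00 AM UTC on Oct 26.
Flight 2 lands earlier by 1 hour 33 minutes.

the second, by 1 hour 33 minutes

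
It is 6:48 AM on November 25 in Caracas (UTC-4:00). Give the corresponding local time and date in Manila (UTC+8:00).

Manila is 12:00 ahead of Caracas.
Shift by the zone difference: 6:48 AM + 12:00 = 6:48 PM on Nov 25 in Manila.

6:48 PM on Nov 25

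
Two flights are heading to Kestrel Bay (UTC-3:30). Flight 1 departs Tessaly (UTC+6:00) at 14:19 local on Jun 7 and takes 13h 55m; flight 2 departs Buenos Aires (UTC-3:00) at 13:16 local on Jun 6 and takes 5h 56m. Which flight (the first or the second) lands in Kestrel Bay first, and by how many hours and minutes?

Flight 1 in UTC: 14:19 − 6:00 = 08:19 on Jun 7.
+13 hours and 55 minutes → arrive 22:14 UTC on Jun 7.
Flight 2 in UTC: 13:16 + 3:00 = 16:16 on Jun 6.
+5 hours and 56 minutes → arrive 22:12 UTC on Jun 6.
Flight 2 lands earlier by 24 hours 2 minutes.

the second, by 24 hours 2 minutes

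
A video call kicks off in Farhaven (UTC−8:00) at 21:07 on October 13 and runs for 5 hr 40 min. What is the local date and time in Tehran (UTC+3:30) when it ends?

14:17 on October 14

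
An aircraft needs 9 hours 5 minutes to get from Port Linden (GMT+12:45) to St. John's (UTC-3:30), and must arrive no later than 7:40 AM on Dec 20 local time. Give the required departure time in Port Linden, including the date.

Target arrival in UTC: 7:40 AM + 3:30 = 11:10 AM on Dec 20.
Subtract 9 hours 5 minutes → departure 2:05 AM UTC on Dec 20.
Port Linden is UTC+12:45: 2:05 AM + 12:45 = 2:50 PM on Dec 20.

2:50 PM on December 20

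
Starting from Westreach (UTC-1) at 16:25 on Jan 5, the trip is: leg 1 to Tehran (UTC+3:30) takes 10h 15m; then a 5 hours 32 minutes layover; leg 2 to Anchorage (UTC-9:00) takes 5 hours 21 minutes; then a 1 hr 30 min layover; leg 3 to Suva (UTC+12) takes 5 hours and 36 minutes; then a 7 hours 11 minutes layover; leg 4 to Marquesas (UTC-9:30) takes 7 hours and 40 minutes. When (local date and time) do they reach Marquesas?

Convert departure to UTC: 16:25 + 1:00 = 17:25 UTC on Jan 5.
Add 10 hours 15 minutes leg 1 → 03:40 UTC (Jan 6).
Add 5 hours and 32 minutes layover in Tehran → 09:12 UTC.
Add 5 hours 21 minutes leg 2 → 14:33 UTC.
Add 1 hour 30 minutes layover in Anchorage → 16:03 UTC.
Add 5 hours 36 minutes leg 3 → 21:39 UTC.
Add 7 hours 11 minutes layover in Suva → 04:50 UTC (Jan 7).
Add 7 hours and 40 minutes leg 4 → 12:30 UTC.
Marquesas is UTC−9:30, so local arrival = 12:30 − 9:30 = 03:00 on Jan 7.

03:00 on January 7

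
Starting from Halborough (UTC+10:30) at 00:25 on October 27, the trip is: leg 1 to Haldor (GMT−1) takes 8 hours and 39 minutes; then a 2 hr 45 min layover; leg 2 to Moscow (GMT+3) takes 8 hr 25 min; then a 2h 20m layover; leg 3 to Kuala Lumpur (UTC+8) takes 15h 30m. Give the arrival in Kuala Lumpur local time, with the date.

11:34 on October 28

Convert departure to UTC: 00:25 − 10:30 = 13:55 UTC on Oct 26.
Add 8 hours and 39 minutes leg 1 → 22:34 UTC.
Add 2 hours and 45 minutes layover in Haldor → 01:19 UTC (Oct 27).
Add 8 hours and 25 minutes leg 2 → 09:44 UTC.
Add 2 hours and 20 minutes layover in Moscow → 12:04 UTC.
Add 15 hours and 30 minutes leg 3 → 03:34 UTC (Oct 28).
Kuala Lumpur is UTC+8:00, so local arrival = 03:34 + 8:00 = 11:34 on Oct 28.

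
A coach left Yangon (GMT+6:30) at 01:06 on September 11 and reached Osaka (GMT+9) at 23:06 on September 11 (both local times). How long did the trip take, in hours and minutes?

Osaka is 2:30 ahead of Yangon.
Clock-face elapsed time (ignoring zones) is 22 hours.
Actual elapsed = 22 hours − 2:30 = 19 hours 30 minutes.

19 hours 30 minutes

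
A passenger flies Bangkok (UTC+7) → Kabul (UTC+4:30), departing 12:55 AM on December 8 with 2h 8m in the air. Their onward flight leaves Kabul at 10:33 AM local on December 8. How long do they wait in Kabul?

10 hours

Convert departure to UTC: 12:55 AM − 7:00 = 5:55 PM UTC on Dec 7.
Add 2 hours 8 minutes flight time → 8:03 PM UTC.
Kabul is UTC+4:30, so local arrival = 8:03 PM + 4:30 = 12:33 AM on Dec 8.
Layover = 10:33 AM − 12:33 AM = 10 hours.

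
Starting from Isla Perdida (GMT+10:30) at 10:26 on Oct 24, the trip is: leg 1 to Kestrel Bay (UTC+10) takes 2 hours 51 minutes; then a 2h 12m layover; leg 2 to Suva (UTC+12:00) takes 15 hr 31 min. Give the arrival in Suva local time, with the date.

Convert departure to UTC: 10:26 − 10:30 = 23:56 UTC on Oct 23.
Add 2 hours and 51 minutes leg 1 → 02:47 UTC (Oct 24).
Add 2 hours 12 minutes layover in Kestrel Bay → 04:59 UTC.
Add 15 hours and 31 minutes leg 2 → 20:30 UTC.
Suva is UTC+12:00, so local arrival = 20:30 + 12:00 = 08:30 on Oct 25.

08:30 on October 25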